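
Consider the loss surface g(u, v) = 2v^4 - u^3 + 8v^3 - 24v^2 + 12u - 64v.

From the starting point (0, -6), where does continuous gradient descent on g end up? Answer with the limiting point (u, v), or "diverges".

g is separable, so gradient descent decouples: u follows -∂g/∂u, v follows -∂g/∂v.
∂g/∂u = -3(u - 2)(u + 2); at u=0 this is 12, so u decreases.
∂g/∂v = 8(v - 2)(v + 1)(v + 4); at v=-6 this is -640, so v increases.
u converges to its nearest critical value -2 (a local min of the u-part); v converges to -4. The iterate converges to (-2, -4).

(-2, -4)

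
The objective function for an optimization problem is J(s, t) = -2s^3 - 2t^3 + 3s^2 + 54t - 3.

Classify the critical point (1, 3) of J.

local maximum

The mixed partial ∂²J/∂s∂t is 0, so the Hessian at any point is diag(J_ss, J_tt) = diag(6(-2s + 1), -12t).
At (1, 3): H = diag(-6, -36).
Both eigenvalues are negative, so H is negative definite: a local maximum.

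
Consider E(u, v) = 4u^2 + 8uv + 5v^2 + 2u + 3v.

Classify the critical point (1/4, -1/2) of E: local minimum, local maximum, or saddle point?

The Hessian of E is constant: H = [[8, 8], [8, 10]].
det(H) = 8·10 − 8² = 16.
det(H) > 0 and tr(H) = 18 > 0, so H is positive definite and the point is a local minimum.

local minimum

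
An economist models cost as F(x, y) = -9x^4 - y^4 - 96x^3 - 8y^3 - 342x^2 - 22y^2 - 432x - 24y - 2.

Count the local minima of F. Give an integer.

1

F separates as a function of x plus a function of y, so ∇F=0 decouples.
∂F/∂x = -36(x + 1)(x + 3)(x + 4) = 0 at x ∈ {-4, -3, -1}; ∂F/∂y = -4(y + 1)(y + 2)(y + 3) = 0 at y ∈ {-3, -2, -1}.
The Hessian is diagonal: diag(F_xx, F_yy). Second derivatives: F_xx(-4)=-108, F_xx(-3)=72, F_xx(-1)=-216; F_yy(-3)=-8, F_yy(-2)=4, F_yy(-1)=-8.
Local minima occur where both diagonal entries positive: (-3, -2). Count: 1.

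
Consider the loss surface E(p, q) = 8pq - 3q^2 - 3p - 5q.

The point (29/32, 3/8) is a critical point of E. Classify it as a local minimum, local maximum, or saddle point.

saddle point

The Hessian of E is constant: H = [[0, 8], [8, -6]].
det(H) = 0·(-6) − 8² = -64.
Since det(H) < 0, H is indefinite and the critical point is a saddle point.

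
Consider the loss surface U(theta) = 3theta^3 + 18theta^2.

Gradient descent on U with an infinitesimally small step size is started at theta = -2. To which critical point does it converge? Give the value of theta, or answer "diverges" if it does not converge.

0

U'(theta) = 9theta(theta + 4), so U'(-2) = -36.
Gradient descent moves in the -U' direction, i.e. theta is increasing.
The nearest critical point in that direction is theta = 0, where U'' = 36 > 0 (a local minimum). The iterate converges there.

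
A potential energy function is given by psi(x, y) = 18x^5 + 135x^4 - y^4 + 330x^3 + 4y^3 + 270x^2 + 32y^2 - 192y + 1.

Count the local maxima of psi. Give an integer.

4

psi separates as a function of x plus a function of y, so ∇psi=0 decouples.
∂psi/∂x = 90x(x + 1)(x + 2)(x + 3) = 0 at x ∈ {-3, -2, -1, 0}; ∂psi/∂y = -4(y - 4)(y - 3)(y + 4) = 0 at y ∈ {-4, 3, 4}.
The Hessian is diagonal: diag(psi_xx, psi_yy). Second derivatives: psi_xx(-3)=-540, psi_xx(-2)=180, psi_xx(-1)=-180, psi_xx(0)=540; psi_yy(-4)=-224, psi_yy(3)=28, psi_yy(4)=-32.
Local maxima occur where both diagonal entries negative: (-3, -4), (-3, 4), (-1, -4), (-1, 4). Count: 4.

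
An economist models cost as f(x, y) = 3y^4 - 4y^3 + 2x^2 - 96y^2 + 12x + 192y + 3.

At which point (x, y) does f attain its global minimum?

f(x,y) separates as P(x) + Q(y) + 3, so its minimum is min P + min Q + 3.
P'(x) = 4x + 12 vanishes at x ∈ {-3}; Q'(y) = 12(y - 4)(y - 1)(y + 4) vanishes at y ∈ {-4, 1, 4}.
Local minima of P (where P''>0): P(-3)=-18. Local minima of Q: Q(-4)=-1280, Q(4)=-256.
So the global minimum of f is P(-3) + Q(-4) + 3 = -18 − 1280 + 3 = -1295, attained at (-3, -4).

(-3, -4)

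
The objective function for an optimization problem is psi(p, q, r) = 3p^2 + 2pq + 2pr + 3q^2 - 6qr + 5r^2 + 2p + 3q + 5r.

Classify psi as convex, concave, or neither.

psi is quadratic, so its Hessian is the constant matrix H = [[6, 2, 2], [2, 6, -6], [2, -6, 10]].
Leading principal minors: 6, 32, 32.
All positive ⇒ H ≻ 0 ⇒ convex.

convex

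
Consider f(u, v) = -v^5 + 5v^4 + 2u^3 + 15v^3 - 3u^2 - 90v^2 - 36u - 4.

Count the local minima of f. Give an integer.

2

f separates as a function of u plus a function of v, so ∇f=0 decouples.
∂f/∂u = 6(u - 3)(u + 2) = 0 at u ∈ {-2, 3}; ∂f/∂v = -5v(v - 4)(v - 3)(v + 3) = 0 at v ∈ {-3, 0, 3, 4}.
The Hessian is diagonal: diag(f_uu, f_vv). Second derivatives: f_uu(-2)=-30, f_uu(3)=30; f_vv(-3)=630, f_vv(0)=-180, f_vv(3)=90, f_vv(4)=-140.
Local minima occur where both diagonal entries positive: (3, -3), (3, 3). Count: 2.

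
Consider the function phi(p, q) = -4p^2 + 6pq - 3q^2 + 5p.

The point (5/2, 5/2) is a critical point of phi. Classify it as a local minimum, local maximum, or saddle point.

The Hessian of phi is constant: H = [[-8, 6], [6, -6]].
det(H) = (-8)·(-6) − 6² = 12.
det(H) > 0 and tr(H) = -14 < 0, so H is negative definite and the point is a local maximum.

local maximum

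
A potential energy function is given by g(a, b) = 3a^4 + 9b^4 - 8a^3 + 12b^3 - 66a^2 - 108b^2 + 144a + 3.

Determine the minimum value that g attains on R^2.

g(a,b) separates as P(a) + Q(b) + 3, so its minimum is min P + min Q + 3.
P'(a) = 12(a - 4)(a - 1)(a + 3) vanishes at a ∈ {-3, 1, 4}; Q'(b) = 36b(b - 2)(b + 3) vanishes at b ∈ {-3, 0, 2}.
Local minima of P (where P''>0): P(-3)=-567, P(4)=-224. Local minima of Q: Q(-3)=-567, Q(2)=-192.
So the global minimum of g is P(-3) + Q(-3) + 3 = -567 − 567 + 3 = -1131, attained at (-3, -3).

-1131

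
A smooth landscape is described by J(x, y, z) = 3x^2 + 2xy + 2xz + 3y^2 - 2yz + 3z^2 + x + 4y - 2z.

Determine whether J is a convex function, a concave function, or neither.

convex

J is quadratic, so its Hessian is the constant matrix H = [[6, 2, 2], [2, 6, -2], [2, -2, 6]].
Leading principal minors: 6, 32, 128.
All positive ⇒ H ≻ 0 ⇒ convex.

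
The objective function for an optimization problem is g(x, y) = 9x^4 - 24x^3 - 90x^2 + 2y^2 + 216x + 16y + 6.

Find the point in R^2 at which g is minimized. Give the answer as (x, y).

(-2, -4)

g(x,y) separates as P(x) + Q(y) + 6, so its minimum is min P + min Q + 6.
P'(x) = 36(x - 3)(x - 1)(x + 2) vanishes at x ∈ {-2, 1, 3}; Q'(y) = 4y + 16 vanishes at y ∈ {-4}.
Local minima of P (where P''>0): P(-2)=-456, P(3)=-81. Local minima of Q: Q(-4)=-32.
So the global minimum of g is P(-2) + Q(-4) + 6 = -456 − 32 + 6 = -482, attained at (-2, -4).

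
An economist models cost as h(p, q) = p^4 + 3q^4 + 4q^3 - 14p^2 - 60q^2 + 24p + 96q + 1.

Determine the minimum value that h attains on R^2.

-948

h(p,q) separates as A(p) + B(q) + 1, so its minimum is min A + min B + 1.
A'(p) = 4(p - 2)(p - 1)(p + 3) vanishes at p ∈ {-3, 1, 2}; B'(q) = 12(q - 2)(q - 1)(q + 4) vanishes at q ∈ {-4, 1, 2}.
Local minima of A (where A''>0): A(-3)=-117, A(2)=8. Local minima of B: B(-4)=-832, B(2)=32.
So the global minimum of h is A(-3) + B(-4) + 1 = -117 − 832 + 1 = -948, attained at (-3, -4).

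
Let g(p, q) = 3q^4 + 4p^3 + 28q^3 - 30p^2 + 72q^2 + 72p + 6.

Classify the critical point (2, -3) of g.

The mixed partial ∂²g/∂p∂q is 0, so the Hessian at any point is diag(g_pp, g_qq) = diag(12(2p - 5), 12(3q^2 + 14q + 12)).
At (2, -3): H = diag(-12, -36).
Both eigenvalues are negative, so H is negative definite: a local maximum.

local maximum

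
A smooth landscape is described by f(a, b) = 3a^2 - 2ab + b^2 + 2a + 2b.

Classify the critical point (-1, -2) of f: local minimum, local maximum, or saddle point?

The Hessian of f is constant: H = [[6, -2], [-2, 2]].
det(H) = 6·2 − (-2)² = 8.
det(H) > 0 and tr(H) = 8 > 0, so H is positive definite and the point is a local minimum.

local minimum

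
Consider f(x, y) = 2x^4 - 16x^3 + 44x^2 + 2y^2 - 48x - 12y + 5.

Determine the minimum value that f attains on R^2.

f(x,y) separates as P(x) + Q(y) + 5, so its minimum is min P + min Q + 5.
P'(x) = 8(x - 3)(x - 2)(x - 1) vanishes at x ∈ {1, 2, 3}; Q'(y) = 4y - 12 vanishes at y ∈ {3}.
Local minima of P (where P''>0): P(1)=-18, P(3)=-18. Local minima of Q: Q(3)=-18.
So the global minimum of f is P(1) + Q(3) + 5 = -18 − 18 + 5 = -31, attained at (1, 3).

-31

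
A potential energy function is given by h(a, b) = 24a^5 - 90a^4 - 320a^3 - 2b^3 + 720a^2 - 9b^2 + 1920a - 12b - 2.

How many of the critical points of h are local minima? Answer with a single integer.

2

h separates as a function of a plus a function of b, so ∇h=0 decouples.
∂h/∂a = 120(a - 4)(a - 2)(a + 1)(a + 2) = 0 at a ∈ {-2, -1, 2, 4}; ∂h/∂b = -6(b + 1)(b + 2) = 0 at b ∈ {-2, -1}.
The Hessian is diagonal: diag(h_aa, h_bb). Second derivatives: h_aa(-2)=-2880, h_aa(-1)=1800, h_aa(2)=-2880, h_aa(4)=7200; h_bb(-2)=6, h_bb(-1)=-6.
Local minima occur where both diagonal entries positive: (-1, -2), (4, -2). Count: 2.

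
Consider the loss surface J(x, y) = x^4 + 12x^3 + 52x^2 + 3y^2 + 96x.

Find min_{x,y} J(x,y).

-64

J(x,y) separates as P(x) + Q(y), so its minimum is min P + min Q.
P'(x) = 4(x + 2)(x + 3)(x + 4) vanishes at x ∈ {-4, -3, -2}; Q'(y) = 6y vanishes at y ∈ {0}.
Local minima of P (where P''>0): P(-4)=-64, P(-2)=-64. Local minima of Q: Q(0)=0.
So the global minimum of J is P(-4) + Q(0) = -64 + 0 = -64, attained at (-4, 0).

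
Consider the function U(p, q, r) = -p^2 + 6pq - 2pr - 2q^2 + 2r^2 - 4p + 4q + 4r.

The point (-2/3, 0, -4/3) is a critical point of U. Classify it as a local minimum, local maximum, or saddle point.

saddle point

The Hessian is constant: H = [[-2, 6, -2], [6, -4, 0], [-2, 0, 4]].
Leading principal minors: Δ₁ = -2, Δ₂ = -28, Δ₃ = -96.
The minors fit neither the all-positive nor the alternating-sign pattern, so H is indefinite: a saddle point.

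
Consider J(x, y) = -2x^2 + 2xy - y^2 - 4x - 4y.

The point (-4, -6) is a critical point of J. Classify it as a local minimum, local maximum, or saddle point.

local maximum

The Hessian of J is constant: H = [[-4, 2], [2, -2]].
det(H) = (-4)·(-2) − 2² = 4.
det(H) > 0 and tr(H) = -6 < 0, so H is negative definite and the point is a local maximum.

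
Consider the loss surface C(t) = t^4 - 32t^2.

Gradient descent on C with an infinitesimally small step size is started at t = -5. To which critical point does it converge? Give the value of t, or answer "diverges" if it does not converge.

C'(t) = 4t(t - 4)(t + 4), so C'(-5) = -180.
Gradient descent moves in the -C' direction, i.e. t is increasing.
The nearest critical point in that direction is t = -4, where C'' = 128 > 0 (a local minimum). The iterate converges there.

-4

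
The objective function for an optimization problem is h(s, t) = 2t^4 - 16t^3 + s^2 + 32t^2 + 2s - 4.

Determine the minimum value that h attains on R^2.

-5

h(s,t) separates as P(s) + Q(t) − 4, so its minimum is min P + min Q − 4.
P'(s) = 2s + 2 vanishes at s ∈ {-1}; Q'(t) = 8t(t - 4)(t - 2) vanishes at t ∈ {0, 2, 4}.
Local minima of P (where P''>0): P(-1)=-1. Local minima of Q: Q(0)=0, Q(4)=0.
So the global minimum of h is P(-1) + Q(0) − 4 = -1 + 0 − 4 = -5, attained at (-1, 0).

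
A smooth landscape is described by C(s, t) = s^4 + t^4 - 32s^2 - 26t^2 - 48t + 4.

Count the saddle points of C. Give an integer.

C separates as a function of s plus a function of t, so ∇C=0 decouples.
∂C/∂s = 4s(s - 4)(s + 4) = 0 at s ∈ {-4, 0, 4}; ∂C/∂t = 4(t - 4)(t + 1)(t + 3) = 0 at t ∈ {-3, -1, 4}.
The Hessian is diagonal: diag(C_ss, C_tt). Second derivatives: C_ss(-4)=128, C_ss(0)=-64, C_ss(4)=128; C_tt(-3)=56, C_tt(-1)=-40, C_tt(4)=140.
Saddle points occur where the two diagonal entries have opposite signs: (-4, -1), (0, -3), (0, 4), (4, -1). Count: 4.

4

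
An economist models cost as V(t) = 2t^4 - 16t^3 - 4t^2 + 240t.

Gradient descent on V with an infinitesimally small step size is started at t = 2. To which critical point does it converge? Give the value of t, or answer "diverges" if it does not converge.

-2

V'(t) = 8(t - 5)(t - 3)(t + 2), so V'(2) = 96.
Gradient descent moves in the -V' direction, i.e. t is decreasing.
The nearest critical point in that direction is t = -2, where V'' = 280 > 0 (a local minimum). The iterate converges there.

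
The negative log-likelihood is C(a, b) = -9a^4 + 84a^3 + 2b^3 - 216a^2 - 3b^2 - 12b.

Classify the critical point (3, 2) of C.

The mixed partial ∂²C/∂a∂b is 0, so the Hessian at any point is diag(C_aa, C_bb) = diag(36(-3a^2 + 14a - 12), 6(2b - 1)).
At (3, 2): H = diag(108, 18).
Both eigenvalues are positive, so H is positive definite: a local minimum.

local minimum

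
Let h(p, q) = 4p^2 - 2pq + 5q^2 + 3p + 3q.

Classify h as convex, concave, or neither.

h is quadratic, so its Hessian is the constant matrix H = [[8, -2], [-2, 10]].
det(H) = 76, tr(H) = 18.
det(H) > 0 and tr(H) > 0, so H is positive definite everywhere: convex.

convex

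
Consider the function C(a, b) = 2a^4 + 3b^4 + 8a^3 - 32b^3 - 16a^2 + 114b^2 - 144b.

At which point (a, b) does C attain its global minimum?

(-4, 1)

C(a,b) separates as P(a) + Q(b), so its minimum is min P + min Q.
P'(a) = 8a(a - 1)(a + 4) vanishes at a ∈ {-4, 0, 1}; Q'(b) = 12(b - 4)(b - 3)(b - 1) vanishes at b ∈ {1, 3, 4}.
Local minima of P (where P''>0): P(-4)=-256, P(1)=-6. Local minima of Q: Q(1)=-59, Q(4)=-32.
So the global minimum of C is P(-4) + Q(1) = -256 − 59 = -315, attained at (-4, 1).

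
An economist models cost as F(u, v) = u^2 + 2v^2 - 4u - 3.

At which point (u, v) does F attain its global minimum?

(2, 0)

F(u,v) separates as P(u) + Q(v) − 3, so its minimum is min P + min Q − 3.
P'(u) = 2u - 4 vanishes at u ∈ {2}; Q'(v) = 4v vanishes at v ∈ {0}.
Local minima of P (where P''>0): P(2)=-4. Local minima of Q: Q(0)=0.
So the global minimum of F is P(2) + Q(0) − 3 = -4 + 0 − 3 = -7, attained at (2, 0).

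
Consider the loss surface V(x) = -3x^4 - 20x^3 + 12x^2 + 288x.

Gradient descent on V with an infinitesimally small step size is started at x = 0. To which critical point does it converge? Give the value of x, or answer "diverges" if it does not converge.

V'(x) = -12(x - 2)(x + 3)(x + 4), so V'(0) = 288.
Gradient descent moves in the -V' direction, i.e. x is decreasing.
The nearest critical point in that direction is x = -3, where V'' = 60 > 0 (a local minimum). The iterate converges there.

-3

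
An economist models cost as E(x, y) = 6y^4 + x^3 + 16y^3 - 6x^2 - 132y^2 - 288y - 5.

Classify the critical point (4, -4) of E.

local minimum

The mixed partial ∂²E/∂x∂y is 0, so the Hessian at any point is diag(E_xx, E_yy) = diag(6(x - 2), 24(3y^2 + 4y - 11)).
At (4, -4): H = diag(12, 504).
Both eigenvalues are positive, so H is positive definite: a local minimum.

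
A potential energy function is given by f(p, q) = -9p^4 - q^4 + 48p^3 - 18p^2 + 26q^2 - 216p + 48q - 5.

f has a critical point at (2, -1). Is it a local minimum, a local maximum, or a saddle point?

The mixed partial ∂²f/∂p∂q is 0, so the Hessian at any point is diag(f_pp, f_qq) = diag(36(-3p^2 + 8p - 1), 4(-3q^2 + 13)).
At (2, -1): H = diag(108, 40).
Both eigenvalues are positive, so H is positive definite: a local minimum.

local minimum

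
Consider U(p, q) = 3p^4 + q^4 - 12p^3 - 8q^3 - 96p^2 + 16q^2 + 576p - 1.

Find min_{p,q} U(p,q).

U(p,q) separates as A(p) + B(q) − 1, so its minimum is min A + min B − 1.
A'(p) = 12(p - 4)(p - 3)(p + 4) vanishes at p ∈ {-4, 3, 4}; B'(q) = 4q(q - 4)(q - 2) vanishes at q ∈ {0, 2, 4}.
Local minima of A (where A''>0): A(-4)=-2304, A(4)=768. Local minima of B: B(0)=0, B(4)=0.
So the global minimum of U is A(-4) + B(0) − 1 = -2304 + 0 − 1 = -2305, attained at (-4, 0).

-2305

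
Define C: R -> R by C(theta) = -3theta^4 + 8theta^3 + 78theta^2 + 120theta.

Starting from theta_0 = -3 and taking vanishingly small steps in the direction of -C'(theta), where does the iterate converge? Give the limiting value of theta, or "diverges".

C'(theta) = -12(theta - 5)(theta + 1)(theta + 2), so C'(-3) = 192.
Gradient descent moves in the -C' direction, i.e. theta is decreasing.
There is no critical point below theta=-3, and C' keeps the same sign, so the iterate runs off to −∞.

diverges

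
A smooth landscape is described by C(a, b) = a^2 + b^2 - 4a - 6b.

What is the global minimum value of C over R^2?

-13

C(a,b) separates as P(a) + Q(b), so its minimum is min P + min Q.
P'(a) = 2a - 4 vanishes at a ∈ {2}; Q'(b) = 2b - 6 vanishes at b ∈ {3}.
Local minima of P (where P''>0): P(2)=-4. Local minima of Q: Q(3)=-9.
So the global minimum of C is P(2) + Q(3) = -4 − 9 = -13, attained at (2, 3).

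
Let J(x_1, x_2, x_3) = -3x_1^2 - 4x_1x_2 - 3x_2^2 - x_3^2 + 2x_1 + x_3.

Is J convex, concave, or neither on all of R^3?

concave

J is quadratic, so its Hessian is the constant matrix H = [[-6, -4, 0], [-4, -6, 0], [0, 0, -2]].
Leading principal minors: -6, 20, -40.
Signs alternate −, +, − ⇒ H ≺ 0 ⇒ concave.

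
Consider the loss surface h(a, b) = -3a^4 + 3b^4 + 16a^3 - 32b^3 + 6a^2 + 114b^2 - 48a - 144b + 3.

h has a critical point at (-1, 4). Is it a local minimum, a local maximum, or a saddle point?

saddle point

The mixed partial ∂²h/∂a∂b is 0, so the Hessian at any point is diag(h_aa, h_bb) = diag(12(-3a^2 + 8a + 1), 12(3b^2 - 16b + 19)).
At (-1, 4): H = diag(-120, 36).
The eigenvalues have opposite signs, so H is indefinite: a saddle point.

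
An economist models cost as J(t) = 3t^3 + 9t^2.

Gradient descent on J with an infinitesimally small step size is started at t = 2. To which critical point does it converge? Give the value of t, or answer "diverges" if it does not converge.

0

J'(t) = 9t(t + 2), so J'(2) = 72.
Gradient descent moves in the -J' direction, i.e. t is decreasing.
The nearest critical point in that direction is t = 0, where J'' = 18 > 0 (a local minimum). The iterate converges there.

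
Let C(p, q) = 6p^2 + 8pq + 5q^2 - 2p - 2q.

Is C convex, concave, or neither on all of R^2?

C is quadratic, so its Hessian is the constant matrix H = [[12, 8], [8, 10]].
det(H) = 56, tr(H) = 22.
det(H) > 0 and tr(H) > 0, so H is positive definite everywhere: convex.

convex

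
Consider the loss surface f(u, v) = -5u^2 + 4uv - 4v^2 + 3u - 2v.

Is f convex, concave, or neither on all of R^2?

concave

f is quadratic, so its Hessian is the constant matrix H = [[-10, 4], [4, -8]].
det(H) = 64, tr(H) = -18.
det(H) > 0 and tr(H) < 0, so H is negative definite everywhere: concave.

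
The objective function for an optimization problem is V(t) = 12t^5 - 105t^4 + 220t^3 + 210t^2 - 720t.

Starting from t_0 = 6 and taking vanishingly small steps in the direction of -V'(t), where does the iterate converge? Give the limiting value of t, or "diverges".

V'(t) = 60(t - 4)(t - 3)(t - 1)(t + 1), so V'(6) = 12600.
Gradient descent moves in the -V' direction, i.e. t is decreasing.
The nearest critical point in that direction is t = 4, where V'' = 900 > 0 (a local minimum). The iterate converges there.

4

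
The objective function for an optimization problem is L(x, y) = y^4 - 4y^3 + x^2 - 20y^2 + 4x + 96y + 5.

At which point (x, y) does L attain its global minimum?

L(x,y) separates as P(x) + Q(y) + 5, so its minimum is min P + min Q + 5.
P'(x) = 2x + 4 vanishes at x ∈ {-2}; Q'(y) = 4(y - 4)(y - 2)(y + 3) vanishes at y ∈ {-3, 2, 4}.
Local minima of P (where P''>0): P(-2)=-4. Local minima of Q: Q(-3)=-279, Q(4)=64.
So the global minimum of L is P(-2) + Q(-3) + 5 = -4 − 279 + 5 = -278, attained at (-2, -3).

(-2, -3)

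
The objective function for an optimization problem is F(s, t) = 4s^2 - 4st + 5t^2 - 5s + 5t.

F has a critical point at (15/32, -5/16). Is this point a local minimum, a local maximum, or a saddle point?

local minimum

The Hessian of F is constant: H = [[8, -4], [-4, 10]].
det(H) = 8·10 − (-4)² = 64.
det(H) > 0 and tr(H) = 18 > 0, so H is positive definite and the point is a local minimum.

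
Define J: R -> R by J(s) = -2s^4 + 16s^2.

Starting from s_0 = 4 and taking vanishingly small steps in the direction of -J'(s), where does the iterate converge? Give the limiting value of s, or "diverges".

diverges

J'(s) = -8s(s - 2)(s + 2), so J'(4) = -384.
Gradient descent moves in the -J' direction, i.e. s is increasing.
There is no critical point above s=4, and J' keeps the same sign, so the iterate runs off to +∞.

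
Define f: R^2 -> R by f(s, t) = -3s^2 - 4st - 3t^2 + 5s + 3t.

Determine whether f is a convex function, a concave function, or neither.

concave

f is quadratic, so its Hessian is the constant matrix H = [[-6, -4], [-4, -6]].
det(H) = 20, tr(H) = -12.
det(H) > 0 and tr(H) < 0, so H is negative definite everywhere: concave.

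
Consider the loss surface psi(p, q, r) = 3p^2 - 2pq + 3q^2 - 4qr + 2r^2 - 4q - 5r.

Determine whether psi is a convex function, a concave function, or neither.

psi is quadratic, so its Hessian is the constant matrix H = [[6, -2, 0], [-2, 6, -4], [0, -4, 4]].
Leading principal minors: 6, 32, 32.
All positive ⇒ H ≻ 0 ⇒ convex.

convex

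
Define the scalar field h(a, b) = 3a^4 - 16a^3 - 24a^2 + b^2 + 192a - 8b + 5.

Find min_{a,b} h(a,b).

h(a,b) separates as P(a) + Q(b) + 5, so its minimum is min P + min Q + 5.
P'(a) = 12(a - 4)(a - 2)(a + 2) vanishes at a ∈ {-2, 2, 4}; Q'(b) = 2b - 8 vanishes at b ∈ {4}.
Local minima of P (where P''>0): P(-2)=-304, P(4)=128. Local minima of Q: Q(4)=-16.
So the global minimum of h is P(-2) + Q(4) + 5 = -304 − 16 + 5 = -315, attained at (-2, 4).

-315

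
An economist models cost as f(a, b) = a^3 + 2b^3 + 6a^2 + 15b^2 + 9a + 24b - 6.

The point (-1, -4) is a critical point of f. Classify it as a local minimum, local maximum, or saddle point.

saddle point

The mixed partial ∂²f/∂a∂b is 0, so the Hessian at any point is diag(f_aa, f_bb) = diag(6(a + 2), 6(2b + 5)).
At (-1, -4): H = diag(6, -18).
The eigenvalues have opposite signs, so H is indefinite: a saddle point.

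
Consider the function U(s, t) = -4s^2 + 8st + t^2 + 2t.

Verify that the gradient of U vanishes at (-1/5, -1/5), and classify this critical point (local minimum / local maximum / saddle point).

saddle point

∇U = (-8s + 8t, 8s + 2t + 2); substituting (-1/5, -1/5) gives ∇U = (0, 0), so (-1/5, -1/5) is indeed a critical point.
The Hessian of U is constant: H = [[-8, 8], [8, 2]].
det(H) = (-8)·2 − 8² = -80.
Since det(H) < 0, H is indefinite and the critical point is a saddle point.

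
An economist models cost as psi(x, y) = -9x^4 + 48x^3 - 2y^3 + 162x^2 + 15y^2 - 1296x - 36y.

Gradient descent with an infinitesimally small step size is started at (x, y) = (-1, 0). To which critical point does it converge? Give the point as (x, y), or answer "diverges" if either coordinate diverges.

(3, 2)

psi is separable, so gradient descent decouples: x follows -∂psi/∂x, y follows -∂psi/∂y.
∂psi/∂x = -36(x - 4)(x - 3)(x + 3); at x=-1 this is -1440, so x increases.
∂psi/∂y = -6(y - 3)(y - 2); at y=0 this is -36, so y increases.
x converges to its nearest critical value 3 (a local min of the x-part); y converges to 2. The iterate converges to (3, 2).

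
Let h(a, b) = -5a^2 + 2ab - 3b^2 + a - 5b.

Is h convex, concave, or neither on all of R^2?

concave

h is quadratic, so its Hessian is the constant matrix H = [[-10, 2], [2, -6]].
det(H) = 56, tr(H) = -16.
det(H) > 0 and tr(H) < 0, so H is negative definite everywhere: concave.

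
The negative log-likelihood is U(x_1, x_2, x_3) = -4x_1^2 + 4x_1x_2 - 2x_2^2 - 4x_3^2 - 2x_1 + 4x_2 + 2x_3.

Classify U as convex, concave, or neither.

concave

U is quadratic, so its Hessian is the constant matrix H = [[-8, 4, 0], [4, -4, 0], [0, 0, -8]].
Leading principal minors: -8, 16, -128.
Signs alternate −, +, − ⇒ H ≺ 0 ⇒ concave.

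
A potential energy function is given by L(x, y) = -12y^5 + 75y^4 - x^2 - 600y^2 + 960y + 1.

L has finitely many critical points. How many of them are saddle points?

2

L separates as a function of x plus a function of y, so ∇L=0 decouples.
∂L/∂x = -2x = 0 at x ∈ {0}; ∂L/∂y = -60(y - 4)(y - 2)(y - 1)(y + 2) = 0 at y ∈ {-2, 1, 2, 4}.
The Hessian is diagonal: diag(L_xx, L_yy). Second derivatives: L_xx(0)=-2; L_yy(-2)=4320, L_yy(1)=-540, L_yy(2)=480, L_yy(4)=-2160.
Saddle points occur where the two diagonal entries have opposite signs: (0, -2), (0, 2). Count: 2.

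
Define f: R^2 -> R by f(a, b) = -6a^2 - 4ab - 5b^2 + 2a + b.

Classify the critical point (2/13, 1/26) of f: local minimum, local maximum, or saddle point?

The Hessian of f is constant: H = [[-12, -4], [-4, -10]].
det(H) = (-12)·(-10) − (-4)² = 104.
det(H) > 0 and tr(H) = -22 < 0, so H is negative definite and the point is a local maximum.

local maximum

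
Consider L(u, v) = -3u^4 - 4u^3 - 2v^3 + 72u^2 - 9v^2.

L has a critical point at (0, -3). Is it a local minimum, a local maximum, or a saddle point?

local minimum

The mixed partial ∂²L/∂u∂v is 0, so the Hessian at any point is diag(L_uu, L_vv) = diag(12(-3u^2 - 2u + 12), -6(2v + 3)).
At (0, -3): H = diag(144, 18).
Both eigenvalues are positive, so H is positive definite: a local minimum.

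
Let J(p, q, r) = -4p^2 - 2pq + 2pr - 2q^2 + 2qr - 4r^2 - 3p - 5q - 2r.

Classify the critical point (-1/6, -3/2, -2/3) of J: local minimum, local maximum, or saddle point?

local maximum

The Hessian is constant: H = [[-8, -2, 2], [-2, -4, 2], [2, 2, -8]].
Leading principal minors: Δ₁ = -8, Δ₂ = 28, Δ₃ = -192.
The minors alternate sign starting negative (−, +, −), so H is negative definite: a local maximum.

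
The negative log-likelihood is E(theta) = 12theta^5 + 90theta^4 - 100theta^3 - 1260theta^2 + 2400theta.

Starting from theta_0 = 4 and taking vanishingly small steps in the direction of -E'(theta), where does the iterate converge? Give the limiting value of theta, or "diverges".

2

E'(theta) = 60(theta - 2)(theta - 1)(theta + 4)(theta + 5), so E'(4) = 25920.
Gradient descent moves in the -E' direction, i.e. theta is decreasing.
The nearest critical point in that direction is theta = 2, where E'' = 2520 > 0 (a local minimum). The iterate converges there.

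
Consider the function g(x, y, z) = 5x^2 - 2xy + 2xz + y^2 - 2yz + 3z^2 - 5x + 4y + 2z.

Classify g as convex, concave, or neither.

g is quadratic, so its Hessian is the constant matrix H = [[10, -2, 2], [-2, 2, -2], [2, -2, 6]].
Leading principal minors: 10, 16, 64.
All positive ⇒ H ≻ 0 ⇒ convex.

convex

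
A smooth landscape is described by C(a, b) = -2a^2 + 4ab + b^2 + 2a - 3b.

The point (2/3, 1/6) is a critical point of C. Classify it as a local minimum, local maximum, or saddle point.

The Hessian of C is constant: H = [[-4, 4], [4, 2]].
det(H) = (-4)·2 − 4² = -24.
Since det(H) < 0, H is indefinite and the critical point is a saddle point.

saddle point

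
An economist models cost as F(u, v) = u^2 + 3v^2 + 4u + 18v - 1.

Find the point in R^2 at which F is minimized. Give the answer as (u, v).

F(u,v) separates as P(u) + Q(v) − 1, so its minimum is min P + min Q − 1.
P'(u) = 2u + 4 vanishes at u ∈ {-2}; Q'(v) = 6v + 18 vanishes at v ∈ {-3}.
Local minima of P (where P''>0): P(-2)=-4. Local minima of Q: Q(-3)=-27.
So the global minimum of F is P(-2) + Q(-3) − 1 = -4 − 27 − 1 = -32, attained at (-2, -3).

(-2, -3)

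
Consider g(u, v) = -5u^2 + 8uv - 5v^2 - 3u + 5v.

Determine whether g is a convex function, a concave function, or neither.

g is quadratic, so its Hessian is the constant matrix H = [[-10, 8], [8, -10]].
det(H) = 36, tr(H) = -20.
det(H) > 0 and tr(H) < 0, so H is negative definite everywhere: concave.

concave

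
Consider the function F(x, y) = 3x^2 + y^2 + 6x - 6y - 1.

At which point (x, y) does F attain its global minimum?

(-1, 3)

F(x,y) separates as P(x) + Q(y) − 1, so its minimum is min P + min Q − 1.
P'(x) = 6x + 6 vanishes at x ∈ {-1}; Q'(y) = 2y - 6 vanishes at y ∈ {3}.
Local minima of P (where P''>0): P(-1)=-3. Local minima of Q: Q(3)=-9.
So the global minimum of F is P(-1) + Q(3) − 1 = -3 − 9 − 1 = -13, attained at (-1, 3).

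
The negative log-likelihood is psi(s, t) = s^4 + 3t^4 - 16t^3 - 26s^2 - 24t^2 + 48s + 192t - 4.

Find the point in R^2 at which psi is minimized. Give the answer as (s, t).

(-4, -2)

psi(s,t) separates as P(s) + Q(t) − 4, so its minimum is min P + min Q − 4.
P'(s) = 4(s - 3)(s - 1)(s + 4) vanishes at s ∈ {-4, 1, 3}; Q'(t) = 12(t - 4)(t - 2)(t + 2) vanishes at t ∈ {-2, 2, 4}.
Local minima of P (where P''>0): P(-4)=-352, P(3)=-9. Local minima of Q: Q(-2)=-304, Q(4)=128.
So the global minimum of psi is P(-4) + Q(-2) − 4 = -352 − 304 − 4 = -660, attained at (-4, -2).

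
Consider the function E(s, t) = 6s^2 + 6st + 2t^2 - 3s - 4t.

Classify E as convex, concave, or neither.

E is quadratic, so its Hessian is the constant matrix H = [[12, 6], [6, 4]].
det(H) = 12, tr(H) = 16.
det(H) > 0 and tr(H) > 0, so H is positive definite everywhere: convex.

convex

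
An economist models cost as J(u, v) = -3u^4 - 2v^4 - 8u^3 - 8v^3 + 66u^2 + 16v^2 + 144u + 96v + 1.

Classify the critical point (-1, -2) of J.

local minimum

The mixed partial ∂²J/∂u∂v is 0, so the Hessian at any point is diag(J_uu, J_vv) = diag(12(-3u^2 - 4u + 11), 8(-3v^2 - 6v + 4)).
At (-1, -2): H = diag(144, 32).
Both eigenvalues are positive, so H is positive definite: a local minimum.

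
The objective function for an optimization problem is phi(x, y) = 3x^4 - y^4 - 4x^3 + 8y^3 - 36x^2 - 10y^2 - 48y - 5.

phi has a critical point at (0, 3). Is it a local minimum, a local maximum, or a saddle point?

saddle point

The mixed partial ∂²phi/∂x∂y is 0, so the Hessian at any point is diag(phi_xx, phi_yy) = diag(12(3x^2 - 2x - 6), 4(-3y^2 + 12y - 5)).
At (0, 3): H = diag(-72, 16).
The eigenvalues have opposite signs, so H is indefinite: a saddle point.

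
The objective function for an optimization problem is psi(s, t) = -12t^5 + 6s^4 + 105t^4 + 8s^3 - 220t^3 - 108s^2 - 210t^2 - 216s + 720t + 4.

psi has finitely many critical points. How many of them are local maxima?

psi separates as a function of s plus a function of t, so ∇psi=0 decouples.
∂psi/∂s = 24(s - 3)(s + 1)(s + 3) = 0 at s ∈ {-3, -1, 3}; ∂psi/∂t = -60(t - 4)(t - 3)(t - 1)(t + 1) = 0 at t ∈ {-1, 1, 3, 4}.
The Hessian is diagonal: diag(psi_ss, psi_tt). Second derivatives: psi_ss(-3)=288, psi_ss(-1)=-192, psi_ss(3)=576; psi_tt(-1)=2400, psi_tt(1)=-720, psi_tt(3)=480, psi_tt(4)=-900.
Local maxima occur where both diagonal entries negative: (-1, 1), (-1, 4). Count: 2.

2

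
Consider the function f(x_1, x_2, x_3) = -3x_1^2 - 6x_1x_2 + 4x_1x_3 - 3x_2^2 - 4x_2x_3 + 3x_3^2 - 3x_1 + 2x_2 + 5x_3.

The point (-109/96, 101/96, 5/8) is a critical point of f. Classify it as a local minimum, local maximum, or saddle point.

saddle point

The Hessian is constant: H = [[-6, -6, 4], [-6, -6, -4], [4, -4, 6]].
Leading principal minors: Δ₁ = -6, Δ₂ = 0, Δ₃ = 384.
The minors fit neither the all-positive nor the alternating-sign pattern, so H is indefinite: a saddle point.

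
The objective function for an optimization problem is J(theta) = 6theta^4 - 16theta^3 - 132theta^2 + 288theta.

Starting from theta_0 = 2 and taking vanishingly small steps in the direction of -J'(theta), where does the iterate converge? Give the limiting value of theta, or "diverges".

J'(theta) = 24(theta - 4)(theta - 1)(theta + 3), so J'(2) = -240.
Gradient descent moves in the -J' direction, i.e. theta is increasing.
The nearest critical point in that direction is theta = 4, where J'' = 504 > 0 (a local minimum). The iterate converges there.

4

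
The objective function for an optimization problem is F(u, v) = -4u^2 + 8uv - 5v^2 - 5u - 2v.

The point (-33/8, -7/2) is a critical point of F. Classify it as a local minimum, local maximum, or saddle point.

The Hessian of F is constant: H = [[-8, 8], [8, -10]].
det(H) = (-8)·(-10) − 8² = 16.
det(H) > 0 and tr(H) = -18 < 0, so H is negative definite and the point is a local maximum.

local maximum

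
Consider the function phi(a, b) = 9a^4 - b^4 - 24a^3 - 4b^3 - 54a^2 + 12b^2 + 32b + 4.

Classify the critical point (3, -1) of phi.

local minimum

The mixed partial ∂²phi/∂a∂b is 0, so the Hessian at any point is diag(phi_aa, phi_bb) = diag(36(3a^2 - 4a - 3), 12(-b^2 - 2b + 2)).
At (3, -1): H = diag(432, 36).
Both eigenvalues are positive, so H is positive definite: a local minimum.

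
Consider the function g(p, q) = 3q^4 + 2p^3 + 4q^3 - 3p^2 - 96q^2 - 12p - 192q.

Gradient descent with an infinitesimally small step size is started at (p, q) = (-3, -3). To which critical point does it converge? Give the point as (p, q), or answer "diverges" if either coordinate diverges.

g is separable, so gradient descent decouples: p follows -∂g/∂p, q follows -∂g/∂q.
∂g/∂p = 6(p - 2)(p + 1); at p=-3 this is 60, so p decreases.
∂g/∂q = 12(q - 4)(q + 1)(q + 4); at q=-3 this is 168, so q decreases.
The p-coordinate has no critical point in that direction and runs off to infinity.

diverges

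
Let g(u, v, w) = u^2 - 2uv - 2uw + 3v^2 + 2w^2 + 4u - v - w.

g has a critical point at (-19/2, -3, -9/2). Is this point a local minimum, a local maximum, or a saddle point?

local minimum

The Hessian is constant: H = [[2, -2, -2], [-2, 6, 0], [-2, 0, 4]].
Leading principal minors: Δ₁ = 2, Δ₂ = 8, Δ₃ = 8.
All leading minors are positive, so H is positive definite: a local minimum.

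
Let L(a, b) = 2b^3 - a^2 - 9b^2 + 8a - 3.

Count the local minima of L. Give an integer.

L separates as a function of a plus a function of b, so ∇L=0 decouples.
∂L/∂a = -2(a - 4) = 0 at a ∈ {4}; ∂L/∂b = 6b(b - 3) = 0 at b ∈ {0, 3}.
The Hessian is diagonal: diag(L_aa, L_bb). Second derivatives: L_aa(4)=-2; L_bb(0)=-18, L_bb(3)=18.
Local minima occur where both diagonal entries positive: none. Count: 0.

0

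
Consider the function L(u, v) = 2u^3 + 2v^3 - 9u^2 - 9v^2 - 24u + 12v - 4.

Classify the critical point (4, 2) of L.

The mixed partial ∂²L/∂u∂v is 0, so the Hessian at any point is diag(L_uu, L_vv) = diag(6(2u - 3), 6(2v - 3)).
At (4, 2): H = diag(30, 6).
Both eigenvalues are positive, so H is positive definite: a local minimum.

local minimum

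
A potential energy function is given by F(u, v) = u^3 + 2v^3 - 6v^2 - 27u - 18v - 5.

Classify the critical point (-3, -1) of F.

local maximum

The mixed partial ∂²F/∂u∂v is 0, so the Hessian at any point is diag(F_uu, F_vv) = diag(6u, 12(v - 1)).
At (-3, -1): H = diag(-18, -24).
Both eigenvalues are negative, so H is negative definite: a local maximum.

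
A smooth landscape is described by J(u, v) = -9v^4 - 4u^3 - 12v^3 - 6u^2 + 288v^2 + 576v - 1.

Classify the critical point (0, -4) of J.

The mixed partial ∂²J/∂u∂v is 0, so the Hessian at any point is diag(J_uu, J_vv) = diag(-12(2u + 1), 36(-3v^2 - 2v + 16)).
At (0, -4): H = diag(-12, -864).
Both eigenvalues are negative, so H is negative definite: a local maximum.

local maximum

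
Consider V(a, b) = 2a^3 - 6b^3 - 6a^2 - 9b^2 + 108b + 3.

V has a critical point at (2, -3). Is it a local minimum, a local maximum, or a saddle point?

local minimum

The mixed partial ∂²V/∂a∂b is 0, so the Hessian at any point is diag(V_aa, V_bb) = diag(12(a - 1), -18(2b + 1)).
At (2, -3): H = diag(12, 90).
Both eigenvalues are positive, so H is positive definite: a local minimum.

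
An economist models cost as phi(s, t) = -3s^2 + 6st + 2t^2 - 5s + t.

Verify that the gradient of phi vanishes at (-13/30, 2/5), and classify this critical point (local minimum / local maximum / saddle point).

saddle point

∇phi = (-6s + 6t - 5, 6s + 4t + 1); substituting (-13/30, 2/5) gives ∇phi = (0, 0), so (-13/30, 2/5) is indeed a critical point.
The Hessian of phi is constant: H = [[-6, 6], [6, 4]].
det(H) = (-6)·4 − 6² = -60.
Since det(H) < 0, H is indefinite and the critical point is a saddle point.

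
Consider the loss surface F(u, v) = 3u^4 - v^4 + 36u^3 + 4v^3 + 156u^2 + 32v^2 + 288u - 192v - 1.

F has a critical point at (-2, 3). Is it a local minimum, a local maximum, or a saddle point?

The mixed partial ∂²F/∂u∂v is 0, so the Hessian at any point is diag(F_uu, F_vv) = diag(12(3u^2 + 18u + 26), 4(-3v^2 + 6v + 16)).
At (-2, 3): H = diag(24, 28).
Both eigenvalues are positive, so H is positive definite: a local minimum.

local minimum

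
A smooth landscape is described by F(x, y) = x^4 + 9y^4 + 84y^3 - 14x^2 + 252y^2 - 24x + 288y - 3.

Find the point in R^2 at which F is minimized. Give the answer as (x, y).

(3, -4)

F(x,y) separates as P(x) + Q(y) − 3, so its minimum is min P + min Q − 3.
P'(x) = 4(x - 3)(x + 1)(x + 2) vanishes at x ∈ {-2, -1, 3}; Q'(y) = 36(y + 1)(y + 2)(y + 4) vanishes at y ∈ {-4, -2, -1}.
Local minima of P (where P''>0): P(-2)=8, P(3)=-117. Local minima of Q: Q(-4)=-192, Q(-1)=-111.
So the global minimum of F is P(3) + Q(-4) − 3 = -117 − 192 − 3 = -312, attained at (3, -4).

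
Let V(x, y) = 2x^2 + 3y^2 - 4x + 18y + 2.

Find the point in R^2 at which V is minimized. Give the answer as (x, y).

(1, -3)

V(x,y) separates as P(x) + Q(y) + 2, so its minimum is min P + min Q + 2.
P'(x) = 4x - 4 vanishes at x ∈ {1}; Q'(y) = 6y + 18 vanishes at y ∈ {-3}.
Local minima of P (where P''>0): P(1)=-2. Local minima of Q: Q(-3)=-27.
So the global minimum of V is P(1) + Q(-3) + 2 = -2 − 27 + 2 = -27, attained at (1, -3).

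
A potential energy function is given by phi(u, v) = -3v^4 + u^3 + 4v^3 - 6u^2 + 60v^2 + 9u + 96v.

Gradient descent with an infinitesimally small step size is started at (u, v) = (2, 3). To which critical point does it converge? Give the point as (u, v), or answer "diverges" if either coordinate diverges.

(3, -1)

phi is separable, so gradient descent decouples: u follows -∂phi/∂u, v follows -∂phi/∂v.
∂phi/∂u = 3(u - 3)(u - 1); at u=2 this is -3, so u increases.
∂phi/∂v = -12(v - 4)(v + 1)(v + 2); at v=3 this is 240, so v decreases.
u converges to its nearest critical value 3 (a local min of the u-part); v converges to -1. The iterate converges to (3, -1).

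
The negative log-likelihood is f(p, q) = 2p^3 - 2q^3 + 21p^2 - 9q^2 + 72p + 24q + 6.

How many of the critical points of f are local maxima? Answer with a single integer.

1

f separates as a function of p plus a function of q, so ∇f=0 decouples.
∂f/∂p = 6(p + 3)(p + 4) = 0 at p ∈ {-4, -3}; ∂f/∂q = -6(q - 1)(q + 4) = 0 at q ∈ {-4, 1}.
The Hessian is diagonal: diag(f_pp, f_qq). Second derivatives: f_pp(-4)=-6, f_pp(-3)=6; f_qq(-4)=30, f_qq(1)=-30.
Local maxima occur where both diagonal entries negative: (-4, 1). Count: 1.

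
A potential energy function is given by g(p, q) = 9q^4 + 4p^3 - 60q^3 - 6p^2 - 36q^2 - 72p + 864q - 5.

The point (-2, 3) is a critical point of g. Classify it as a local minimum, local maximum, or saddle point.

The mixed partial ∂²g/∂p∂q is 0, so the Hessian at any point is diag(g_pp, g_qq) = diag(12(2p - 1), 36(3q^2 - 10q - 2)).
At (-2, 3): H = diag(-60, -180).
Both eigenvalues are negative, so H is negative definite: a local maximum.

local maximum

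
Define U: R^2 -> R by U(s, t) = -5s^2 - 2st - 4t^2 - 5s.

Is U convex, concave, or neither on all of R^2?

U is quadratic, so its Hessian is the constant matrix H = [[-10, -2], [-2, -8]].
det(H) = 76, tr(H) = -18.
det(H) > 0 and tr(H) < 0, so H is negative definite everywhere: concave.

concave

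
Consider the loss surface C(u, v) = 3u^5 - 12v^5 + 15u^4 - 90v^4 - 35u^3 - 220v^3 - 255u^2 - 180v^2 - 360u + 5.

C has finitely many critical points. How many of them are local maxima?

4

C separates as a function of u plus a function of v, so ∇C=0 decouples.
∂C/∂u = 15(u - 3)(u + 1)(u + 2)(u + 4) = 0 at u ∈ {-4, -2, -1, 3}; ∂C/∂v = -60v(v + 1)(v + 2)(v + 3) = 0 at v ∈ {-3, -2, -1, 0}.
The Hessian is diagonal: diag(C_uu, C_vv). Second derivatives: C_uu(-4)=-630, C_uu(-2)=150, C_uu(-1)=-180, C_uu(3)=2100; C_vv(-3)=360, C_vv(-2)=-120, C_vv(-1)=120, C_vv(0)=-360.
Local maxima occur where both diagonal entries negative: (-4, -2), (-4, 0), (-1, -2), (-1, 0). Count: 4.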